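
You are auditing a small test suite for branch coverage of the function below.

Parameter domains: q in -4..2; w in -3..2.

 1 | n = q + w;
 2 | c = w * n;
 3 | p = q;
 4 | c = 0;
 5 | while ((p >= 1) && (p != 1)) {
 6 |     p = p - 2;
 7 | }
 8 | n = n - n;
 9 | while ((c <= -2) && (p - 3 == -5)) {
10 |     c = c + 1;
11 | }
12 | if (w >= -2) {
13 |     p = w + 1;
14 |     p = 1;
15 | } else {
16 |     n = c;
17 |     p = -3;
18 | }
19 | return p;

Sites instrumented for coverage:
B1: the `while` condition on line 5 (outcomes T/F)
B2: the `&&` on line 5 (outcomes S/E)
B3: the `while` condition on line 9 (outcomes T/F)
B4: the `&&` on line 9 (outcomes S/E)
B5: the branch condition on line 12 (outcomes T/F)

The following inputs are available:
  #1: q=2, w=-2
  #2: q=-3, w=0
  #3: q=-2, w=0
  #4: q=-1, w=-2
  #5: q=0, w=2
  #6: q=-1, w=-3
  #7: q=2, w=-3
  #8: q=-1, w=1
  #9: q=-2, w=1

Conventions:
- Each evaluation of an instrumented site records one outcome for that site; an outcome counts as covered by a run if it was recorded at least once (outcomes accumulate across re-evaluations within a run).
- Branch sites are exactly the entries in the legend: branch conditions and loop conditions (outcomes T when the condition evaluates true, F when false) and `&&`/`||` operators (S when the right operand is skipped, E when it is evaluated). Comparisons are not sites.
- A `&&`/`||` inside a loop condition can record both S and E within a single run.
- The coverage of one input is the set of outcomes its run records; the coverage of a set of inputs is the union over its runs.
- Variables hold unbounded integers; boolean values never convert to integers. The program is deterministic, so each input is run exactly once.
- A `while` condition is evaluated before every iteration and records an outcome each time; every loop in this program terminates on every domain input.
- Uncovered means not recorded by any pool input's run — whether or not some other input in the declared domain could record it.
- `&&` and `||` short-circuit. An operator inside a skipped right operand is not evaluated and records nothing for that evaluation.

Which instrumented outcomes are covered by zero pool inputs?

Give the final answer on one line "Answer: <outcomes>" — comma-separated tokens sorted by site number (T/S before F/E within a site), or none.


input #1, q=2, w=-2: events B2->E, B1->T, B2->S, B1->F, B4->S, B3->F, B5->T; outcomes B1=T, B1=F, B2=S, B2=E, B3=F, B4=S, B5=T
input #2, q=-3, w=0: events B2->S, B1->F, B4->S, B3->F, B5->T; outcomes B1=F, B2=S, B3=F, B4=S, B5=T
input #3, q=-2, w=0: events B2->S, B1->F, B4->S, B3->F, B5->T; outcomes B1=F, B2=S, B3=F, B4=S, B5=T
input #4, q=-1, w=-2: events B2->S, B1->F, B4->S, B3->F, B5->T; outcomes B1=F, B2=S, B3=F, B4=S, B5=T
input #5, q=0, w=2: events B2->S, B1->F, B4->S, B3->F, B5->T; outcomes B1=F, B2=S, B3=F, B4=S, B5=T
input #6, q=-1, w=-3: events B2->S, B1->F, B4->S, B3->F, B5->F; outcomes B1=F, B2=S, B3=F, B4=S, B5=F
input #7, q=2, w=-3: events B2->E, B1->T, B2->S, B1->F, B4->S, B3->F, B5->F; outcomes B1=T, B1=F, B2=S, B2=E, B3=F, B4=S, B5=F
input #8, q=-1, w=1: events B2->S, B1->F, B4->S, B3->F, B5->T; outcomes B1=F, B2=S, B3=F, B4=S, B5=T
input #9, q=-2, w=1: events B2->S, B1->F, B4->S, B3->F, B5->T; outcomes B1=F, B2=S, B3=F, B4=S, B5=T
union over the pool: B1=T, B1=F, B2=S, B2=E, B3=F, B4=S, B5=T, B5=F
uncovered (2 of 10): B3=T, B4=E
Answer: B3=T, B4=E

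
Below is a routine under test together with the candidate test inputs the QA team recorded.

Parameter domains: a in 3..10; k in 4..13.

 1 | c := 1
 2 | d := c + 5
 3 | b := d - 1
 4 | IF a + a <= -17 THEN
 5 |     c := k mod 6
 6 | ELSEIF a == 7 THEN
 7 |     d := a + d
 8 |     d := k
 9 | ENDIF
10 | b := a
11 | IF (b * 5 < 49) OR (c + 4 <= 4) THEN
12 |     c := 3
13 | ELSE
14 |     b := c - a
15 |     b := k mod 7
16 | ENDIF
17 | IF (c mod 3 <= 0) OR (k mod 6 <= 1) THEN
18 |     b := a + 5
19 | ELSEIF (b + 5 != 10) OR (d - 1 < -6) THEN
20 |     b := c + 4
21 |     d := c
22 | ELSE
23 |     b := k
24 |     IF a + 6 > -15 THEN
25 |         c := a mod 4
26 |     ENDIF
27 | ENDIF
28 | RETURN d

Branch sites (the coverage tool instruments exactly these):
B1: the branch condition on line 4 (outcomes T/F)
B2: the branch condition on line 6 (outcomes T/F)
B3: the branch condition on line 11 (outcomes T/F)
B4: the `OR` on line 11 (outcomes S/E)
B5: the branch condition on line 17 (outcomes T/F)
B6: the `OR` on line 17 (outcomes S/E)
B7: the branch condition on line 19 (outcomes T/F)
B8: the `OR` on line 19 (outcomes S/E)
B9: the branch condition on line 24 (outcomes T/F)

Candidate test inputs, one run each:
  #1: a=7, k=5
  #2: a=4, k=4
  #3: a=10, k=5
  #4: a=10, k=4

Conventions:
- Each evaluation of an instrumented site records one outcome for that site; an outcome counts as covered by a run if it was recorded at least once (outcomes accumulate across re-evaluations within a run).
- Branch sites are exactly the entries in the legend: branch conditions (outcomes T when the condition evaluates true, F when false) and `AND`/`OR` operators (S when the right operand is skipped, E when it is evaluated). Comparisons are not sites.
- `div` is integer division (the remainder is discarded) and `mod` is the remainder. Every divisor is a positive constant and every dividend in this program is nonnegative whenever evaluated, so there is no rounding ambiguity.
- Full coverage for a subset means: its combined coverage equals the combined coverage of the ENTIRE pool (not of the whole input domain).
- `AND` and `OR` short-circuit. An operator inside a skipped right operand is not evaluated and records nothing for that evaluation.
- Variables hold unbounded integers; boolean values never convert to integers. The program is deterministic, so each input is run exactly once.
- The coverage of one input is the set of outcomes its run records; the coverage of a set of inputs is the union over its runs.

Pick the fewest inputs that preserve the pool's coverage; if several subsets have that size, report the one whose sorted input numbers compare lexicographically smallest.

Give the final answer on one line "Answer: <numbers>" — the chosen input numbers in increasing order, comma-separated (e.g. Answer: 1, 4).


test 1 (a=7, k=5) fires B1->F, B2->T, B4->S, B3->T, B6->S, B5->T; hits B1=F, B2=T, B3=T, B4=S, B5=T, B6=S
test 2 (a=4, k=4) fires B1->F, B2->F, B4->S, B3->T, B6->S, B5->T; hits B1=F, B2=F, B3=T, B4=S, B5=T, B6=S
test 3 (a=10, k=5) fires B1->F, B2->F, B4->E, B3->F, B6->E, B5->F, B8->E, B7->F, B9->T; hits B1=F, B2=F, B3=F, B4=E, B5=F, B6=E, B7=F, B8=E, B9=T
test 4 (a=10, k=4) fires B1->F, B2->F, B4->E, B3->F, B6->E, B5->F, B8->S, B7->T; hits B1=F, B2=F, B3=F, B4=E, B5=F, B6=E, B7=T, B8=S
union over all inputs: B1=F, B2=T, B2=F, B3=T, B3=F, B4=S, B4=E, B5=T, B5=F, B6=S, B6=E, B7=T, B7=F, B8=S, B8=E, B9=T (16 outcomes)
no size-1 subset reaches all 16 outcomes (best union: 9/16)
no size-2 subset reaches all 16 outcomes (best union: 14/16)
the canonical winner is {1, 3, 4}: size 3, full 16-outcome coverage, earliest index list among size-3 covers
Answer: 1, 3, 4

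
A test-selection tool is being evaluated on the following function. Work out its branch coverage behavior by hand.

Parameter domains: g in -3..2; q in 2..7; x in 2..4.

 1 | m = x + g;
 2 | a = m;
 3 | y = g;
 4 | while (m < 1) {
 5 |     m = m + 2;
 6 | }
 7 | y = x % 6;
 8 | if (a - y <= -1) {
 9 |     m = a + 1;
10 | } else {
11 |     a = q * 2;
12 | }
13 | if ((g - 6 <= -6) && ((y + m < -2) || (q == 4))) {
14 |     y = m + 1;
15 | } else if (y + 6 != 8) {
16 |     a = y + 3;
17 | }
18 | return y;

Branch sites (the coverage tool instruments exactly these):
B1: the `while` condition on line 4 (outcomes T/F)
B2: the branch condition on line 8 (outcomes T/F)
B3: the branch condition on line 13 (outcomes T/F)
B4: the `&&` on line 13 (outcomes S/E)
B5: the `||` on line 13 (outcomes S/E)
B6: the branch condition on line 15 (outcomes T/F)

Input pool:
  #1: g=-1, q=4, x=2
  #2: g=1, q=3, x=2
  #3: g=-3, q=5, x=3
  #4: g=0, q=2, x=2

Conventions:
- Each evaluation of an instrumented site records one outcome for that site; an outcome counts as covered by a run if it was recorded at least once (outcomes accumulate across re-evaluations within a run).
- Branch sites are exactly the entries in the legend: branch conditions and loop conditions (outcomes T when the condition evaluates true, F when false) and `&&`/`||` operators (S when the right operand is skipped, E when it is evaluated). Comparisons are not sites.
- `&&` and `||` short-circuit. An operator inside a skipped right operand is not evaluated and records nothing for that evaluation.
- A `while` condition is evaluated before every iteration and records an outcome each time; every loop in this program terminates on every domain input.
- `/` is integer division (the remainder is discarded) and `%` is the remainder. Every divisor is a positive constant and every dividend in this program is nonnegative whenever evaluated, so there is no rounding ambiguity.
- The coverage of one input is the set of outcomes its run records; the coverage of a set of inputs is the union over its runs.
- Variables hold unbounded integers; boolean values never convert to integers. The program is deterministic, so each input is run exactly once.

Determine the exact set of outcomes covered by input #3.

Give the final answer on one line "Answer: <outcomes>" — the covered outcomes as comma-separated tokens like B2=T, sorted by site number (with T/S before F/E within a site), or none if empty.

Running input #3 (g=-3, q=5, x=3), event by event:
  B1->T, B1->F, B2->T, B4->E, B5->E, B3->F, B6->T
collecting distinct outcomes: B1=T, B1=F, B2=T, B3=F, B4=E, B5=E, B6=T

Answer: B1=T, B1=F, B2=T, B3=F, B4=E, B5=E, B6=T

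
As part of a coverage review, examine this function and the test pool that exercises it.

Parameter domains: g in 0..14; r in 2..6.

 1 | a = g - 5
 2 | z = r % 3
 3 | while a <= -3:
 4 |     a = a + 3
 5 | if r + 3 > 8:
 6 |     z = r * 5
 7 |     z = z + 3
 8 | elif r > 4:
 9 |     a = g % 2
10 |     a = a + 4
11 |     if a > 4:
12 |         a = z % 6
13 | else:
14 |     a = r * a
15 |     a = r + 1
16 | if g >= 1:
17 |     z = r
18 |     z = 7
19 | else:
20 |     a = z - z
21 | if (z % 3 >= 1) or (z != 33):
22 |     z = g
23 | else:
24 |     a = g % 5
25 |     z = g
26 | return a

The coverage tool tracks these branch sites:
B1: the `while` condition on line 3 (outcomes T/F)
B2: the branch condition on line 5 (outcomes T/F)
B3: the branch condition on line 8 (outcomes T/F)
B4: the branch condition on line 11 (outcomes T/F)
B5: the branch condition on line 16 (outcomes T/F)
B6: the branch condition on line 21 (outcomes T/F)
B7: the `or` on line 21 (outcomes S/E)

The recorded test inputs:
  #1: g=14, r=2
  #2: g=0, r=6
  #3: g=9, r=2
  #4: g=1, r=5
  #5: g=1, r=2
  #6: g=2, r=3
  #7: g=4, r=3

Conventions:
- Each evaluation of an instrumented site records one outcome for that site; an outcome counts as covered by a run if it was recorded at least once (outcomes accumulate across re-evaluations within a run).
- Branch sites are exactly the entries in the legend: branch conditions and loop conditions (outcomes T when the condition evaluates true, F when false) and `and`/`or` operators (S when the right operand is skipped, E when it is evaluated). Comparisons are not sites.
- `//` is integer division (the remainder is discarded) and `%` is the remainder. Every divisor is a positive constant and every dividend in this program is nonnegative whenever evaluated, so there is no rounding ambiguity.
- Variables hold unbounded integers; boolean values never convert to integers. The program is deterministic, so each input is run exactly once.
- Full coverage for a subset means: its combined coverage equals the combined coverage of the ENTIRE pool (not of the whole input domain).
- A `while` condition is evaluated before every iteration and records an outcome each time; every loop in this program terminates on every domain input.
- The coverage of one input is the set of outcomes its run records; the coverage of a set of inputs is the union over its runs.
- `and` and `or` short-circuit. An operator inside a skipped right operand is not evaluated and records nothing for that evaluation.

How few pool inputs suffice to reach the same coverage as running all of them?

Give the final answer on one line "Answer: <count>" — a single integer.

input #1, g=14, r=2: events B1->F, B2->F, B3->F, B5->T, B7->S, B6->T; outcomes B1=F, B2=F, B3=F, B5=T, B6=T, B7=S
input #2, g=0, r=6: events B1->T, B1->F, B2->T, B5->F, B7->E, B6->F; outcomes B1=T, B1=F, B2=T, B5=F, B6=F, B7=E
input #3, g=9, r=2: events B1->F, B2->F, B3->F, B5->T, B7->S, B6->T; outcomes B1=F, B2=F, B3=F, B5=T, B6=T, B7=S
input #4, g=1, r=5: events B1->T, B1->F, B2->F, B3->T, B4->T, B5->T, B7->S, B6->T; outcomes B1=T, B1=F, B2=F, B3=T, B4=T, B5=T, B6=T, B7=S
input #5, g=1, r=2: events B1->T, B1->F, B2->F, B3->F, B5->T, B7->S, B6->T; outcomes B1=T, B1=F, B2=F, B3=F, B5=T, B6=T, B7=S
input #6, g=2, r=3: events B1->T, B1->F, B2->F, B3->F, B5->T, B7->S, B6->T; outcomes B1=T, B1=F, B2=F, B3=F, B5=T, B6=T, B7=S
input #7, g=4, r=3: events B1->F, B2->F, B3->F, B5->T, B7->S, B6->T; outcomes B1=F, B2=F, B3=F, B5=T, B6=T, B7=S
the full pool covers 13 outcomes: B1=T, B1=F, B2=T, B2=F, B3=T, B3=F, B4=T, B5=T, B5=F, B6=T, B6=F, B7=S, B7=E
checked all size-1 subsets: none covers 13 outcomes (max 8/13)
checked all size-2 subsets: none covers 13 outcomes (max 12/13)
the canonical winner is {1, 2, 4}: size 3, full 13-outcome coverage, earliest index list among size-3 covers

Answer: 3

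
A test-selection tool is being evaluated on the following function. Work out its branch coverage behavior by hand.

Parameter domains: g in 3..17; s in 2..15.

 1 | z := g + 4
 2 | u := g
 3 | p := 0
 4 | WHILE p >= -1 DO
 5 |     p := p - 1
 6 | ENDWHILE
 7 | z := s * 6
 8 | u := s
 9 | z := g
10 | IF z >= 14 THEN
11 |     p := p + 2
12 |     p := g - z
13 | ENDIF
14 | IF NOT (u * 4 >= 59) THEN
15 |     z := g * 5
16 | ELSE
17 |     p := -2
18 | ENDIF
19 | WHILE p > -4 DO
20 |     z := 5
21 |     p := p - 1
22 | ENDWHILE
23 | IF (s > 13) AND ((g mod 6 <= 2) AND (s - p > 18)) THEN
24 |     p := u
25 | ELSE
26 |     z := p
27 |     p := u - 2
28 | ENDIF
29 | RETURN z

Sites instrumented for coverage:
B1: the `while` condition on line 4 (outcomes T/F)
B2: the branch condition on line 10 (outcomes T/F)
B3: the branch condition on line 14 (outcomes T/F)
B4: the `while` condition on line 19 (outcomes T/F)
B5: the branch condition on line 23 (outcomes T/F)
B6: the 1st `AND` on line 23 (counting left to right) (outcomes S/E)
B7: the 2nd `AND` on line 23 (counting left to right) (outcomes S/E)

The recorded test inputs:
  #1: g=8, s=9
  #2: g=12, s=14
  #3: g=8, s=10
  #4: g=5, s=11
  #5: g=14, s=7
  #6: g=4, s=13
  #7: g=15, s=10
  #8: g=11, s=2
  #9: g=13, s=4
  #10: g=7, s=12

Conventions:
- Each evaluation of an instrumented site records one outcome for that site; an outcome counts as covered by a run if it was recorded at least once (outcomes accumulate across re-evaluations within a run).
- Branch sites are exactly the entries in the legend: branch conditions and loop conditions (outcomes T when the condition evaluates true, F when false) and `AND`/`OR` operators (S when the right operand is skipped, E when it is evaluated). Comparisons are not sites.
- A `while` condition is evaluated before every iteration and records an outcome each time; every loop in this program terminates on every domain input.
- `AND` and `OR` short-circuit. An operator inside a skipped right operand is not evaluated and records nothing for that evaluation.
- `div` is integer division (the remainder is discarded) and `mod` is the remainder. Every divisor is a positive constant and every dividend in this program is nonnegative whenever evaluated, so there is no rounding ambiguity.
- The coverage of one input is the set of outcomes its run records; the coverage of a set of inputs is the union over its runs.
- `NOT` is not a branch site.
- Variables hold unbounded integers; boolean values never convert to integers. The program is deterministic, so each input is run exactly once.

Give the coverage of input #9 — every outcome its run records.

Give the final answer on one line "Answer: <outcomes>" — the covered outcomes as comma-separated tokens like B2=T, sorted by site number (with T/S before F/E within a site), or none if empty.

Simulating input #9 (g=13, s=4) step by step:
  B1->T, B1->T, B1->F, B2->F, B3->T, B4->T, B4->T, B4->F, B6->S, B5->F
as a set, this run covers: B1=T, B1=F, B2=F, B3=T, B4=T, B4=F, B5=F, B6=S

Answer: B1=T, B1=F, B2=F, B3=T, B4=T, B4=F, B5=F, B6=S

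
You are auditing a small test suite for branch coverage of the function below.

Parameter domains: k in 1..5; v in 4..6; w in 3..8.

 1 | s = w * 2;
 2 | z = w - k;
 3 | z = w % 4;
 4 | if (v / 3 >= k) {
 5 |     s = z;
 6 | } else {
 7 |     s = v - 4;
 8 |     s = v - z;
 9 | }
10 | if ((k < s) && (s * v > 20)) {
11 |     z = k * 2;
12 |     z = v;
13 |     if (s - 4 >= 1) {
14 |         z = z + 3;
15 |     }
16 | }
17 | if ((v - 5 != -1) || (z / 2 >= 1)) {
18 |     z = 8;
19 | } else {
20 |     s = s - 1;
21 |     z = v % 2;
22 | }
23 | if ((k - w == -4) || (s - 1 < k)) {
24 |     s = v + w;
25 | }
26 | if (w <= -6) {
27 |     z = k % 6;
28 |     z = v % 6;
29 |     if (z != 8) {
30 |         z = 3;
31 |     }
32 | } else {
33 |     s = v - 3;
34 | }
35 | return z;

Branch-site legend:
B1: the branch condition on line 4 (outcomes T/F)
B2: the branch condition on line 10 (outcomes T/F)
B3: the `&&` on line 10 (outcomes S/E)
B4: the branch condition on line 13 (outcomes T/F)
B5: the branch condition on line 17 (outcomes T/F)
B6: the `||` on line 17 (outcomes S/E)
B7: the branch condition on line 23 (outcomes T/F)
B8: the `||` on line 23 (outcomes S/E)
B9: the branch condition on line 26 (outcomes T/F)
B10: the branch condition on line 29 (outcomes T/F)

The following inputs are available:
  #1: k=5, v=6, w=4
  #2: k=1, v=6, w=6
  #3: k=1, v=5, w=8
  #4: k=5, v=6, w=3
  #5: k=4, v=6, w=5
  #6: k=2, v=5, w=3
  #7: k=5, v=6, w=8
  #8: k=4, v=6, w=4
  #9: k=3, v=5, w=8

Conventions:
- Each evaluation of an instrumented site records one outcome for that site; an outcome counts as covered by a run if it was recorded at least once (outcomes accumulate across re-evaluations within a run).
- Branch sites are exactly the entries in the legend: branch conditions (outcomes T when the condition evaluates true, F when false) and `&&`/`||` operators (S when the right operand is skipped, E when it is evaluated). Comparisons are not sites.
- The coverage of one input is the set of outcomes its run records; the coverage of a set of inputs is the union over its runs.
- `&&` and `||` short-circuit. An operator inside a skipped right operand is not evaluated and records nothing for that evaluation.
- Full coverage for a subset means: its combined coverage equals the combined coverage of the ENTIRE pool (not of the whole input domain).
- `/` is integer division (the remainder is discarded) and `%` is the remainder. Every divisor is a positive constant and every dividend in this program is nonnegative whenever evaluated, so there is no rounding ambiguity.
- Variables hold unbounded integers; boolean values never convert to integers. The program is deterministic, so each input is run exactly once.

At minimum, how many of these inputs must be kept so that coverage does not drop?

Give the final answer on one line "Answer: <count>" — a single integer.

#1 (k=5, v=6, w=4) -> B1->F, B3->E, B2->T, B4->T, B6->S, B5->T, B8->E, B7->F, B9->F; covered: B1=F, B2=T, B3=E, B4=T, B5=T, B6=S, B7=F, B8=E, B9=F
#2 (k=1, v=6, w=6) -> B1->T, B3->E, B2->F, B6->S, B5->T, B8->E, B7->F, B9->F; covered: B1=T, B2=F, B3=E, B5=T, B6=S, B7=F, B8=E, B9=F
#3 (k=1, v=5, w=8) -> B1->T, B3->S, B2->F, B6->S, B5->T, B8->E, B7->T, B9->F; covered: B1=T, B2=F, B3=S, B5=T, B6=S, B7=T, B8=E, B9=F
#4 (k=5, v=6, w=3) -> B1->F, B3->S, B2->F, B6->S, B5->T, B8->E, B7->T, B9->F; covered: B1=F, B2=F, B3=S, B5=T, B6=S, B7=T, B8=E, B9=F
#5 (k=4, v=6, w=5) -> B1->F, B3->E, B2->T, B4->T, B6->S, B5->T, B8->E, B7->F, B9->F; covered: B1=F, B2=T, B3=E, B4=T, B5=T, B6=S, B7=F, B8=E, B9=F
#6 (k=2, v=5, w=3) -> B1->F, B3->S, B2->F, B6->S, B5->T, B8->E, B7->T, B9->F; covered: B1=F, B2=F, B3=S, B5=T, B6=S, B7=T, B8=E, B9=F
#7 (k=5, v=6, w=8) -> B1->F, B3->E, B2->T, B4->T, B6->S, B5->T, B8->E, B7->F, B9->F; covered: B1=F, B2=T, B3=E, B4=T, B5=T, B6=S, B7=F, B8=E, B9=F
#8 (k=4, v=6, w=4) -> B1->F, B3->E, B2->T, B4->T, B6->S, B5->T, B8->E, B7->F, B9->F; covered: B1=F, B2=T, B3=E, B4=T, B5=T, B6=S, B7=F, B8=E, B9=F
#9 (k=3, v=5, w=8) -> B1->F, B3->E, B2->T, B4->T, B6->S, B5->T, B8->E, B7->F, B9->F; covered: B1=F, B2=T, B3=E, B4=T, B5=T, B6=S, B7=F, B8=E, B9=F
pool-wide coverage (13 outcomes): B1=T, B1=F, B2=T, B2=F, B3=S, B3=E, B4=T, B5=T, B6=S, B7=T, B7=F, B8=E, B9=F
no size-1 subset reaches all 13 outcomes (best union: 9/13)
inputs {1, 3} (size 2) cover everything; no size-2 subset with a lexicographically smaller index list covers all 13

Answer: 2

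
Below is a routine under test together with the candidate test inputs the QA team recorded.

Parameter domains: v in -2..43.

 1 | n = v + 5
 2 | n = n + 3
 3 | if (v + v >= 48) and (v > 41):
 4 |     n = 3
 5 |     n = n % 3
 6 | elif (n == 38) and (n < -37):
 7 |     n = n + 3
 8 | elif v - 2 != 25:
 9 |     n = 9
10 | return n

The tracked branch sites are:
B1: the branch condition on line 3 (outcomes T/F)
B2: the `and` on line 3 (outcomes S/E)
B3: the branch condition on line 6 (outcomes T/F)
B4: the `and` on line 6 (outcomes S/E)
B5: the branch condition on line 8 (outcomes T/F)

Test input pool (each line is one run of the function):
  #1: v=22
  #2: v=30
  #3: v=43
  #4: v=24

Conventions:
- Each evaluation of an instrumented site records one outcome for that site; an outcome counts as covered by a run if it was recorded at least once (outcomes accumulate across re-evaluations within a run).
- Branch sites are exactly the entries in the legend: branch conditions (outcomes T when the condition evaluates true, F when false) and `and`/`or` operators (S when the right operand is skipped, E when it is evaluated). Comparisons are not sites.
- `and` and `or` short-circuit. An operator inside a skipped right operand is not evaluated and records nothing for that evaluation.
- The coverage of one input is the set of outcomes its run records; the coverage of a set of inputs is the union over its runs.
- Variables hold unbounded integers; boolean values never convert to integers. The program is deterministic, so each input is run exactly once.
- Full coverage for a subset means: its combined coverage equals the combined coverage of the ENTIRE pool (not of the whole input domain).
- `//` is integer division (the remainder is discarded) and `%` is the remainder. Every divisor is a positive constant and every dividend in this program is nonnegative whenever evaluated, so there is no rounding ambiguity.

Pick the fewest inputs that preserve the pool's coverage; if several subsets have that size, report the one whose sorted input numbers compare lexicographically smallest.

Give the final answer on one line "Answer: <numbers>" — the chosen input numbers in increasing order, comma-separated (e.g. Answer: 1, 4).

#1 (v=22) -> B2->S, B1->F, B4->S, B3->F, B5->T; covered: B1=F, B2=S, B3=F, B4=S, B5=T
#2 (v=30) -> B2->E, B1->F, B4->E, B3->F, B5->T; covered: B1=F, B2=E, B3=F, B4=E, B5=T
#3 (v=43) -> B2->E, B1->T; covered: B1=T, B2=E
#4 (v=24) -> B2->E, B1->F, B4->S, B3->F, B5->T; covered: B1=F, B2=E, B3=F, B4=S, B5=T
union over all inputs: B1=T, B1=F, B2=S, B2=E, B3=F, B4=S, B4=E, B5=T (8 outcomes)
size 1 is not enough: best union over all size-1 subsets is 5/8
size 2 is not enough: best union over all size-2 subsets is 7/8
the canonical winner is {1, 2, 3}: size 3, full 8-outcome coverage, earliest index list among size-3 covers

Answer: 1, 2, 3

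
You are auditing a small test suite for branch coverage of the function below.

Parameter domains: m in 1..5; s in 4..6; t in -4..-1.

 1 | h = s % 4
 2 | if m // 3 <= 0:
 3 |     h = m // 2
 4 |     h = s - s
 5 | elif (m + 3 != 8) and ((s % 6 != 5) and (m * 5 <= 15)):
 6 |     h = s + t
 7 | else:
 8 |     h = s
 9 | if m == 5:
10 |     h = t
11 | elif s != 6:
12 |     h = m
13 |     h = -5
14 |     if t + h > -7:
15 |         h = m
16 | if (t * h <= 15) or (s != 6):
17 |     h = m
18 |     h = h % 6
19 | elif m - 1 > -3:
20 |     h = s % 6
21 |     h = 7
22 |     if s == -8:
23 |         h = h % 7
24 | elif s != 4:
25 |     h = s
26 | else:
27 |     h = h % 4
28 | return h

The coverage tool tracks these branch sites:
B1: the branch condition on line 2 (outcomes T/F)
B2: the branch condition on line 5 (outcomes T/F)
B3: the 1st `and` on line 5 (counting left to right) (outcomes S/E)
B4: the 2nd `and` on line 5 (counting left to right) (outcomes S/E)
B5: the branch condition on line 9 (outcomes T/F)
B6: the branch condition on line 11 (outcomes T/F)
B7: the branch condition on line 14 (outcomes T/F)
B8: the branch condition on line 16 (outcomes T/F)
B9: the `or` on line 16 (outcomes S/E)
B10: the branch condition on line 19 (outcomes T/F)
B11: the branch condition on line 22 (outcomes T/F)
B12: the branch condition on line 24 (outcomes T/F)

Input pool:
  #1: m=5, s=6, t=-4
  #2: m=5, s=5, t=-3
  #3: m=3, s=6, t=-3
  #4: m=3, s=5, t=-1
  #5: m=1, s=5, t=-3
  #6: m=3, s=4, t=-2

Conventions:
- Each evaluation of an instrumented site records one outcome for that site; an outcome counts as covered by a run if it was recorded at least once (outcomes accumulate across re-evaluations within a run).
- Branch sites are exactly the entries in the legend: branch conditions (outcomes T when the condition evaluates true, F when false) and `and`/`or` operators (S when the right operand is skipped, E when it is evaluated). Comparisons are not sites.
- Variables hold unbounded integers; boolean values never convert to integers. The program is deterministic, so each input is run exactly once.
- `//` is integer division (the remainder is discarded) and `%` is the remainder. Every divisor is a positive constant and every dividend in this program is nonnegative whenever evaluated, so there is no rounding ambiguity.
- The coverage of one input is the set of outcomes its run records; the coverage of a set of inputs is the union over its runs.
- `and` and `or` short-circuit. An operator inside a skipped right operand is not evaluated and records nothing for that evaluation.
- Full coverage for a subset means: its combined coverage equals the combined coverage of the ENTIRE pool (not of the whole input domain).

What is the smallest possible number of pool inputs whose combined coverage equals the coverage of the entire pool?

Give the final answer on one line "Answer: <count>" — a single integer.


#1 (m=5, s=6, t=-4) -> covered: B1=F, B2=F, B3=S, B5=T, B8=F, B9=E, B10=T, B11=F
#2 (m=5, s=5, t=-3) -> covered: B1=F, B2=F, B3=S, B5=T, B8=T, B9=S
#3 (m=3, s=6, t=-3) -> covered: B1=F, B2=T, B3=E, B4=E, B5=F, B6=F, B8=T, B9=S
#4 (m=3, s=5, t=-1) -> covered: B1=F, B2=F, B3=E, B4=S, B5=F, B6=T, B7=T, B8=T, B9=S
#5 (m=1, s=5, t=-3) -> covered: B1=T, B5=F, B6=T, B7=F, B8=T, B9=S
#6 (m=3, s=4, t=-2) -> covered: B1=F, B2=T, B3=E, B4=E, B5=F, B6=T, B7=F, B8=T, B9=S
union over all inputs: B1=T, B1=F, B2=T, B2=F, B3=S, B3=E, B4=S, B4=E, B5=T, B5=F, B6=T, B6=F, B7=T, B7=F, B8=T, B8=F, B9=S, B9=E, B10=T, B11=F (20 outcomes)
checked all size-1 subsets: none covers 20 outcomes (max 9/20)
checked all size-2 subsets: none covers 20 outcomes (max 16/20)
checked all size-3 subsets: none covers 20 outcomes (max 18/20)
size 4: inputs {1, 3, 4, 5} cover all 20 outcomes, and no lexicographically smaller subset of this size does
Answer: 4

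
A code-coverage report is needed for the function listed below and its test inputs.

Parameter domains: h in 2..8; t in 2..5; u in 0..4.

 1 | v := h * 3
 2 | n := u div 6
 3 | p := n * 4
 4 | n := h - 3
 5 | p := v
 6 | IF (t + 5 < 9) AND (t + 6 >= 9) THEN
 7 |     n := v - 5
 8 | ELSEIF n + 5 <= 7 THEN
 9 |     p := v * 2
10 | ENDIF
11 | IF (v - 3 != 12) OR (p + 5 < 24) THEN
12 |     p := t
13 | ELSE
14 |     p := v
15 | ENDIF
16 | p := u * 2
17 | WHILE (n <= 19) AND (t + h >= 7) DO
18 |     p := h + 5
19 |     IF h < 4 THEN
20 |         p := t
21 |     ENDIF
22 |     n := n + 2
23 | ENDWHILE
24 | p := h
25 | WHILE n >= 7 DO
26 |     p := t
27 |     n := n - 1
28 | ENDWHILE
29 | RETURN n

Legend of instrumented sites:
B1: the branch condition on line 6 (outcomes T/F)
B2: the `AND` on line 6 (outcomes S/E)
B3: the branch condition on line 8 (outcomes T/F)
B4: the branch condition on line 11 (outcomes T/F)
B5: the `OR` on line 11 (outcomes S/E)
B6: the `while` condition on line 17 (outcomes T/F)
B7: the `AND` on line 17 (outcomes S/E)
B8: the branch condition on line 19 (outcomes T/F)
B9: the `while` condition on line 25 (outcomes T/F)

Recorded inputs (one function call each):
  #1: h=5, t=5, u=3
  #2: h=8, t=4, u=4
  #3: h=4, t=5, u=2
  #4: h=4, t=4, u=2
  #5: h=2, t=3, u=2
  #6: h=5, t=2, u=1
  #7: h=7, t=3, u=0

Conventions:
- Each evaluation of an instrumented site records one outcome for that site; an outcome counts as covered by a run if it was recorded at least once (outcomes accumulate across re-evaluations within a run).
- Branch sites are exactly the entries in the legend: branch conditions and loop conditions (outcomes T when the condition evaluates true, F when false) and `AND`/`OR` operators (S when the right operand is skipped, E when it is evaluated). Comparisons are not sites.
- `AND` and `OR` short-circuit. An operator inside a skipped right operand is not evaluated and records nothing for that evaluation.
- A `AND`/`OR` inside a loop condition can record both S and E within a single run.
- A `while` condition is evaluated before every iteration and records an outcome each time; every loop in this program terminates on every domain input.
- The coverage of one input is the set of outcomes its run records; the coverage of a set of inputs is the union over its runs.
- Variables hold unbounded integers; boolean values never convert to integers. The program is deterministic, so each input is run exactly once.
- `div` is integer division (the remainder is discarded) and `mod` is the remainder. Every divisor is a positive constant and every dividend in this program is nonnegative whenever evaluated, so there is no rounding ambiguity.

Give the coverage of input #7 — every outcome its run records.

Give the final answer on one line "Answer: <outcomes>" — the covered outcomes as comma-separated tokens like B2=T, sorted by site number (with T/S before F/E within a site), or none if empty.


Running input #7 (h=7, t=3, u=0), event by event:
  B2->E, B1->T, B5->S, B4->T, B7->E, B6->T, B8->F, B7->E, B6->T, B8->F
  B7->S, B6->F, B9->T, B9->T, B9->T, B9->T, B9->T, B9->T, B9->T, B9->T
  B9->T, B9->T, B9->T, B9->T, B9->T, B9->T, B9->F
distinct outcomes covered: B1=T, B2=E, B4=T, B5=S, B6=T, B6=F, B7=S, B7=E, B8=F, B9=T, B9=F
Answer: B1=T, B2=E, B4=T, B5=S, B6=T, B6=F, B7=S, B7=E, B8=F, B9=T, B9=F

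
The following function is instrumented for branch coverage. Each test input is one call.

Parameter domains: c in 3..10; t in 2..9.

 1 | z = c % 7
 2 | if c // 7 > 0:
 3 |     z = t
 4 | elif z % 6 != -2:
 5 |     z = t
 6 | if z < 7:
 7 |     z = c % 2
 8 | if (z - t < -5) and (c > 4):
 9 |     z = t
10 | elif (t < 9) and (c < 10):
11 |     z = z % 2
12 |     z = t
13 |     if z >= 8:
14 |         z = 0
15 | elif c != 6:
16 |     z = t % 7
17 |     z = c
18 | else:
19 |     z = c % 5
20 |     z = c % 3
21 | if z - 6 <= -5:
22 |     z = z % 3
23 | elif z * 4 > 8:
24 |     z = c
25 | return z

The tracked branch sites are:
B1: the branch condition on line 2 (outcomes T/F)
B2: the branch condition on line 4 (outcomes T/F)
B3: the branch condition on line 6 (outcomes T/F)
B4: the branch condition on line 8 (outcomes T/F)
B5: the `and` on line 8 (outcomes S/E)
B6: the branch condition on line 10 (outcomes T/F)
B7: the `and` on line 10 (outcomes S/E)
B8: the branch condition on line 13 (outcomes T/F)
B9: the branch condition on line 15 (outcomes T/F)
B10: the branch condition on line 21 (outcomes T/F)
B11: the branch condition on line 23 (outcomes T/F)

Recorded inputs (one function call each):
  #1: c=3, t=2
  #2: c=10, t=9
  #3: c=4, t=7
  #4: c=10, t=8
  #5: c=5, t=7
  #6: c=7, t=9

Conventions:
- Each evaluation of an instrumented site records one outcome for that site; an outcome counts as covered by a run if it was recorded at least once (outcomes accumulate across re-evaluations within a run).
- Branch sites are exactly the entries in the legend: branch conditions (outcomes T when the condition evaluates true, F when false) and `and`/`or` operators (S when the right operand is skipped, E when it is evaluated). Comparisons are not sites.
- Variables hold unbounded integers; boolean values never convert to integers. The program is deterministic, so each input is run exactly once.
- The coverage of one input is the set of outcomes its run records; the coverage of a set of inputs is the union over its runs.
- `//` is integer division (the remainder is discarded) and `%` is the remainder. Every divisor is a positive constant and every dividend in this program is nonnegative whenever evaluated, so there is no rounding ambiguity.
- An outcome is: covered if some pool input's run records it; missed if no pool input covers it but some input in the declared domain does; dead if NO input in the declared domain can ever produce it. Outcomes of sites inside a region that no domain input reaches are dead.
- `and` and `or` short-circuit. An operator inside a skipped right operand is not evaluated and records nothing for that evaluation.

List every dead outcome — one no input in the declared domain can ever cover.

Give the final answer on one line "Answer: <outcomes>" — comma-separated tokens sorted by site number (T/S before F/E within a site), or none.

checking every outcome against all 64 domain inputs:
  B2=F: no domain input ever produces it -> dead
  reachable outcomes have witnesses, e.g. B1=T (e.g. c=7, t=2), B1=F (e.g. c=3, t=2), B2=T (e.g. c=3, t=2), B3=T (e.g. c=3, t=2)

Answer: B2=F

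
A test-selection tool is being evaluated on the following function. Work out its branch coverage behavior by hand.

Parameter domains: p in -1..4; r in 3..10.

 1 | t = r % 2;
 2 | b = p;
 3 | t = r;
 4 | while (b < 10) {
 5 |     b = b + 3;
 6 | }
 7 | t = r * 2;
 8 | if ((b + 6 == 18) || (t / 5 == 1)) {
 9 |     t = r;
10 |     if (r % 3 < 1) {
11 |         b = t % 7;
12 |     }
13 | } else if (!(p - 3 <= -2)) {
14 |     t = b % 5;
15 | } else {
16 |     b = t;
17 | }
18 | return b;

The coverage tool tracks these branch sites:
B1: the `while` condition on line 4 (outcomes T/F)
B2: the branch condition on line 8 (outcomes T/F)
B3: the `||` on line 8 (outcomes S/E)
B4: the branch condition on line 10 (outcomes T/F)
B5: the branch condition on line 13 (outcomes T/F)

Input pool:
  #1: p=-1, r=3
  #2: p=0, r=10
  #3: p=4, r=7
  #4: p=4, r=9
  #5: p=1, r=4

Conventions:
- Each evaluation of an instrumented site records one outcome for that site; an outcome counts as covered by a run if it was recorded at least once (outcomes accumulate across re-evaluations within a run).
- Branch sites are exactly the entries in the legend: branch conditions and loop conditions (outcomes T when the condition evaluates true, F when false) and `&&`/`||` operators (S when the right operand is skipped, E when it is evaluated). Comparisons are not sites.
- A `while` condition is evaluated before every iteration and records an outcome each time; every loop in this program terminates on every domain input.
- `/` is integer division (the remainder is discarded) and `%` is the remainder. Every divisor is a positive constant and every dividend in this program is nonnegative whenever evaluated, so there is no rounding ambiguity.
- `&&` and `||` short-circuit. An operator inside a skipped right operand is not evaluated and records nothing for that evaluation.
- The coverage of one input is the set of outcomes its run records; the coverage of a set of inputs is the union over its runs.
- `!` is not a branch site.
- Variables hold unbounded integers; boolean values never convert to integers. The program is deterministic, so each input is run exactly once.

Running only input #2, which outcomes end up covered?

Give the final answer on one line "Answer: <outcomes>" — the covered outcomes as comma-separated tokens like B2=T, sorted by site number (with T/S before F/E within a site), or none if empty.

Running input #2 (p=0, r=10), event by event:
  B1->T, B1->T, B1->T, B1->T, B1->F, B3->S, B2->T, B4->F
collecting distinct outcomes: B1=T, B1=F, B2=T, B3=S, B4=F

Answer: B1=T, B1=F, B2=T, B3=S, B4=F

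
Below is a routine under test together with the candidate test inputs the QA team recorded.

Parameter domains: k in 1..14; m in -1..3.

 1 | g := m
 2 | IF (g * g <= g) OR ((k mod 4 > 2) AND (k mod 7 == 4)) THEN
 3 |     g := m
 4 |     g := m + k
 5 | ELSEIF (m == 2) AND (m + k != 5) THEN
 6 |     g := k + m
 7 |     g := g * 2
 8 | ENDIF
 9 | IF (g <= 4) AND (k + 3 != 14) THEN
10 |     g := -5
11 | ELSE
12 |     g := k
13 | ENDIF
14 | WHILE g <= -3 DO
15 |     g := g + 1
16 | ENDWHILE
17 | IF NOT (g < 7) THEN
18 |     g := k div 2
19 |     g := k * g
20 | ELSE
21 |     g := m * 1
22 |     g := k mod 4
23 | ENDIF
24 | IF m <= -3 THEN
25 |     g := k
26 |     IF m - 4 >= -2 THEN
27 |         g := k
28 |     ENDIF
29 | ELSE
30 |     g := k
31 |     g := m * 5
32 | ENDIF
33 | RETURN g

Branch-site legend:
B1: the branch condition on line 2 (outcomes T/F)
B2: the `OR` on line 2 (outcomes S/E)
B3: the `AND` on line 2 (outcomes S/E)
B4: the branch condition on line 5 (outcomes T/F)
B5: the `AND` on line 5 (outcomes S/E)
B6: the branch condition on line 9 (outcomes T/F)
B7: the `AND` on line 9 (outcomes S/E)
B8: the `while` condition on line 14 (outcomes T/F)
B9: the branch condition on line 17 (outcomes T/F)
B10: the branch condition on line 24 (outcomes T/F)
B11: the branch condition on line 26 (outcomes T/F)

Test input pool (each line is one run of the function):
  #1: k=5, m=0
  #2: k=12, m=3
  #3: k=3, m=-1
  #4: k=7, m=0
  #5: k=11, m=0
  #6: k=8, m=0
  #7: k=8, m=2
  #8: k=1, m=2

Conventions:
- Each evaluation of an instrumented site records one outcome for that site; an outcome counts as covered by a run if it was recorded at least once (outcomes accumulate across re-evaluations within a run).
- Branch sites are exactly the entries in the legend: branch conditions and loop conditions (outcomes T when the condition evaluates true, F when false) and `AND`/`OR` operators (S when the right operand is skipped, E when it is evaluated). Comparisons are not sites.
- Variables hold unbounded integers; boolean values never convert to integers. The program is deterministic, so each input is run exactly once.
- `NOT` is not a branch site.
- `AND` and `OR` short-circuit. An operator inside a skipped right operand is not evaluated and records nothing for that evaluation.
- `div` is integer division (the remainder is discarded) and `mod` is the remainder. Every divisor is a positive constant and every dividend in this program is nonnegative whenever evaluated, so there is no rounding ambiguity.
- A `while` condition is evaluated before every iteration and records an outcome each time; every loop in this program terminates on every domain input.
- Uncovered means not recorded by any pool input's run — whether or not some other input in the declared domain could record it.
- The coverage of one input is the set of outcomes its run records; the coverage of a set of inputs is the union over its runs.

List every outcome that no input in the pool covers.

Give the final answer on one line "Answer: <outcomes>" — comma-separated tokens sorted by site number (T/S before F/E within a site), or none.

run #1 (k=5, m=0) runs B2->S, B1->T, B7->S, B6->F, B8->F, B9->F, B10->F; records B1=T, B2=S, B6=F, B7=S, B8=F, B9=F, B10=F
run #2 (k=12, m=3) runs B2->E, B3->S, B1->F, B5->S, B4->F, B7->E, B6->T, B8->T, B8->T, B8->T, B8->F, B9->F, B10->F; records B1=F, B2=E, B3=S, B4=F, B5=S, B6=T, B7=E, B8=T, B8=F, B9=F, B10=F
run #3 (k=3, m=-1) runs B2->E, B3->E, B1->F, B5->S, B4->F, B7->E, B6->T, B8->T, B8->T, B8->T, B8->F, B9->F, B10->F; records B1=F, B2=E, B3=E, B4=F, B5=S, B6=T, B7=E, B8=T, B8=F, B9=F, B10=F
run #4 (k=7, m=0) runs B2->S, B1->T, B7->S, B6->F, B8->F, B9->T, B10->F; records B1=T, B2=S, B6=F, B7=S, B8=F, B9=T, B10=F
run #5 (k=11, m=0) runs B2->S, B1->T, B7->S, B6->F, B8->F, B9->T, B10->F; records B1=T, B2=S, B6=F, B7=S, B8=F, B9=T, B10=F
run #6 (k=8, m=0) runs B2->S, B1->T, B7->S, B6->F, B8->F, B9->T, B10->F; records B1=T, B2=S, B6=F, B7=S, B8=F, B9=T, B10=F
run #7 (k=8, m=2) runs B2->E, B3->S, B1->F, B5->E, B4->T, B7->S, B6->F, B8->F, B9->T, B10->F; records B1=F, B2=E, B3=S, B4=T, B5=E, B6=F, B7=S, B8=F, B9=T, B10=F
run #8 (k=1, m=2) runs B2->E, B3->S, B1->F, B5->E, B4->T, B7->S, B6->F, B8->F, B9->F, B10->F; records B1=F, B2=E, B3=S, B4=T, B5=E, B6=F, B7=S, B8=F, B9=F, B10=F
union over the pool: B1=T, B1=F, B2=S, B2=E, B3=S, B3=E, B4=T, B4=F, B5=S, B5=E, B6=T, B6=F, B7=S, B7=E, B8=T, B8=F, B9=T, B9=F, B10=F
uncovered (3 of 22): B10=T, B11=T, B11=F

Answer: B10=T, B11=T, B11=F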